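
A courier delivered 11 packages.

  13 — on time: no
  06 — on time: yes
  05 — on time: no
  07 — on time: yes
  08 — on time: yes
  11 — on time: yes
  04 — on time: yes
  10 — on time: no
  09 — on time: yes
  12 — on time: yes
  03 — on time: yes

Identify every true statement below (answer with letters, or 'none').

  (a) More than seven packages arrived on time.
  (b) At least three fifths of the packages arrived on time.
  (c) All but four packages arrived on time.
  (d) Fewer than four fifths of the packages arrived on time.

(a), (b), (d)

|A| = 11, |A ∩ B| = 8, |A ∖ B| = 3.
(a) |A ∩ B| > 7: holds.
(b) |A ∩ B| / |A| ≥ 3/5: holds.
(c) |A ∖ B| = 4: fails.
(d) |A ∩ B| / |A| < 4/5: holds.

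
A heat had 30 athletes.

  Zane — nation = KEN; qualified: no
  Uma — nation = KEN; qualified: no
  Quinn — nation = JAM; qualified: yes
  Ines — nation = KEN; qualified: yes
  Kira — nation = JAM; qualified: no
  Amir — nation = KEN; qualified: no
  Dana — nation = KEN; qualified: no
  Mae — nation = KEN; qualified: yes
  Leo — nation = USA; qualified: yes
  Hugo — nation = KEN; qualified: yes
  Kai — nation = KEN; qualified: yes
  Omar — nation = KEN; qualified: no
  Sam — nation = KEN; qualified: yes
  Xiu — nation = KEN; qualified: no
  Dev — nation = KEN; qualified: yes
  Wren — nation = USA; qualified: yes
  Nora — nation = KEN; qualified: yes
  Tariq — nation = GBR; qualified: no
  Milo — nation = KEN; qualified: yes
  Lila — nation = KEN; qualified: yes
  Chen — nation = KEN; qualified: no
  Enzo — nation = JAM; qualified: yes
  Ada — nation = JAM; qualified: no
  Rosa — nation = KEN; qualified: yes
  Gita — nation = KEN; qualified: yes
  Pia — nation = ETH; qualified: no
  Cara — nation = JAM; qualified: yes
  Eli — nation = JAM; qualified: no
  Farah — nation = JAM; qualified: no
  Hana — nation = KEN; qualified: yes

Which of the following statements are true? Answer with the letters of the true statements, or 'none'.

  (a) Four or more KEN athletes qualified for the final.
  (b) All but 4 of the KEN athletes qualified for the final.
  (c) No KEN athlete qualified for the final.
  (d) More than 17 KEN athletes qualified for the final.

|A| = 19, |A ∩ B| = 12, |A ∖ B| = 7.
(a) |A ∩ B| ≥ 4: holds.
(b) |A ∖ B| = 4: fails.
(c) A ∩ B = ∅ (|A ∩ B| = 0): fails.
(d) |A ∩ B| > 17: fails.

(a)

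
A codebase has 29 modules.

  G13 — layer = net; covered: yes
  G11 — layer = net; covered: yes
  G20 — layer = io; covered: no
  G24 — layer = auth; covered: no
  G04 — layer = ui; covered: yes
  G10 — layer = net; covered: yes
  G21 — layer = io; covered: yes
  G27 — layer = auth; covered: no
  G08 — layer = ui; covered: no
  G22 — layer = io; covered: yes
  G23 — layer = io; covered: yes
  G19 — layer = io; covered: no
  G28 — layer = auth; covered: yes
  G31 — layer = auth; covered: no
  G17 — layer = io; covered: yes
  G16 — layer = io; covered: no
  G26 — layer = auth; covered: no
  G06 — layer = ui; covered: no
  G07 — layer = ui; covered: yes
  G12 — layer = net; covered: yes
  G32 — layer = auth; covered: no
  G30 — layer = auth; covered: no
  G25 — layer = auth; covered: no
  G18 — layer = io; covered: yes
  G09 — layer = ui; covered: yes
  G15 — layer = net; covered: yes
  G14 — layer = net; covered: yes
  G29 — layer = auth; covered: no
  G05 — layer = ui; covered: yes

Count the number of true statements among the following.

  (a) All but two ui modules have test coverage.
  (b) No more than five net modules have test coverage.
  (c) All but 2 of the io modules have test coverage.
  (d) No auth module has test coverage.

(a) ui: |A| = 6, |A ∩ B| = 4; needs |A ∖ B| = 2 — true.
(b) net: |A| = 6, |A ∩ B| = 6; needs |A ∩ B| ≤ 5 — false.
(c) io: |A| = 8, |A ∩ B| = 5; needs |A ∖ B| = 2 — false.
(d) auth: |A| = 9, |A ∩ B| = 1; needs A ∩ B = ∅ (|A ∩ B| = 0) — false.

1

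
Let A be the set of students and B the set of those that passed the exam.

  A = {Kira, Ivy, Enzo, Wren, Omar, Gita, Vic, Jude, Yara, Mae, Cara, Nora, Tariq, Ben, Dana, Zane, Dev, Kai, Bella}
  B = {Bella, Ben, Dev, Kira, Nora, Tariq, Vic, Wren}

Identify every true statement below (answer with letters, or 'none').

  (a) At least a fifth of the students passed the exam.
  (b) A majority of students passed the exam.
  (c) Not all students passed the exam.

(a), (c)

|A| = 19, |A ∩ B| = 8, |A ∖ B| = 11.
(a) |A ∩ B| / |A| ≥ 1/5: holds.
(b) |A ∩ B| > |A ∖ B|: fails.
(c) A ⊄ B (|A ∖ B| ≥ 1): holds.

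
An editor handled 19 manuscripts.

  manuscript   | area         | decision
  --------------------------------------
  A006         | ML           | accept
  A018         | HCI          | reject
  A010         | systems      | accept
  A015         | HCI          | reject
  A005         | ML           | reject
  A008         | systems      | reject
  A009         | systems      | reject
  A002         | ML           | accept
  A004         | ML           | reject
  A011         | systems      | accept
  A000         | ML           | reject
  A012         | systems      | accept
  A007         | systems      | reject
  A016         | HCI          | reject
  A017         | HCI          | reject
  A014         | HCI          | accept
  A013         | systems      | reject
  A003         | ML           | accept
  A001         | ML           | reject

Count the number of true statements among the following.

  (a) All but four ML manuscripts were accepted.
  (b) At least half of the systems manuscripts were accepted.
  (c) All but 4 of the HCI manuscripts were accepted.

(a) ML: |A| = 7, |A ∩ B| = 3; needs |A ∖ B| = 4 — true.
(b) systems: |A| = 7, |A ∩ B| = 3; needs |A ∩ B| ≥ |A ∖ B| — false.
(c) HCI: |A| = 5, |A ∩ B| = 1; needs |A ∖ B| = 4 — true.

2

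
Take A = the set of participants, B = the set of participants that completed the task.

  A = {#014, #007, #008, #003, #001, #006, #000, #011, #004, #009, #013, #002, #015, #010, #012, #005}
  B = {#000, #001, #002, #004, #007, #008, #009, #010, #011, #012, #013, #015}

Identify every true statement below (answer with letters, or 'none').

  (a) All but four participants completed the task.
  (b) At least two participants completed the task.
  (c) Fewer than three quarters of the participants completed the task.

(a), (b)

|A| = 16, |A ∩ B| = 12, |A ∖ B| = 4.
(a) |A ∖ B| = 4: holds.
(b) |A ∩ B| ≥ 2: holds.
(c) |A ∩ B| / |A| < 3/4: fails.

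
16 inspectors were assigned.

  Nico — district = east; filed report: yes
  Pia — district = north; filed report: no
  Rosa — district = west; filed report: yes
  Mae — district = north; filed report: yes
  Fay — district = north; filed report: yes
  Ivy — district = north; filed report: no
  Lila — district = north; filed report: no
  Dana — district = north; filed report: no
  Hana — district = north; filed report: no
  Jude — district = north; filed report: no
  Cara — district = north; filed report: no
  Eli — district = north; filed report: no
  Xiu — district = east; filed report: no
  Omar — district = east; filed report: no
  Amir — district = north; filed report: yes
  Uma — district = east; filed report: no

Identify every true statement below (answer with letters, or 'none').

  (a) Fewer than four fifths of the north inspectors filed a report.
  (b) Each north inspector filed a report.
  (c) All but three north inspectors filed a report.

(a)

|A| = 11, |A ∩ B| = 3, |A ∖ B| = 8.
(a) |A ∩ B| / |A| < 4/5: holds.
(b) A ⊆ B, i.e. every element of A is in B (|A ∖ B| = 0): fails.
(c) |A ∖ B| = 3: fails.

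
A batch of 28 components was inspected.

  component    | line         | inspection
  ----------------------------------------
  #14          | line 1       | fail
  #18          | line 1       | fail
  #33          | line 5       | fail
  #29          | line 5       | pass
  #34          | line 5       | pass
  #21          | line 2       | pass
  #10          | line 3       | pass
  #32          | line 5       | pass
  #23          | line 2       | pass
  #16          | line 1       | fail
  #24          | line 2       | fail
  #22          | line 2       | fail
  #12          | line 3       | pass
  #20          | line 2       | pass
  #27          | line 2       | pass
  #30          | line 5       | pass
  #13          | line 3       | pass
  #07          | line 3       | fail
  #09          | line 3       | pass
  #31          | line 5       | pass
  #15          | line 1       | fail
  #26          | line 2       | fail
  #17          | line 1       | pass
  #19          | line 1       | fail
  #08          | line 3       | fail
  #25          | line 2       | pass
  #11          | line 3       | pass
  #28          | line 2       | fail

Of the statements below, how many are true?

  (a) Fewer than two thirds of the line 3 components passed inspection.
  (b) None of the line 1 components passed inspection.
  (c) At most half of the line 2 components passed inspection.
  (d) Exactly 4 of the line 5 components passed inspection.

(a) line 3: |A| = 7, |A ∩ B| = 5; needs |A ∩ B| / |A| < 2/3 — false.
(b) line 1: |A| = 6, |A ∩ B| = 1; needs A ∩ B = ∅ (|A ∩ B| = 0) — false.
(c) line 2: |A| = 9, |A ∩ B| = 5; needs |A ∩ B| ≤ |A ∖ B| — false.
(d) line 5: |A| = 6, |A ∩ B| = 5; needs |A ∩ B| = 4 — false.

0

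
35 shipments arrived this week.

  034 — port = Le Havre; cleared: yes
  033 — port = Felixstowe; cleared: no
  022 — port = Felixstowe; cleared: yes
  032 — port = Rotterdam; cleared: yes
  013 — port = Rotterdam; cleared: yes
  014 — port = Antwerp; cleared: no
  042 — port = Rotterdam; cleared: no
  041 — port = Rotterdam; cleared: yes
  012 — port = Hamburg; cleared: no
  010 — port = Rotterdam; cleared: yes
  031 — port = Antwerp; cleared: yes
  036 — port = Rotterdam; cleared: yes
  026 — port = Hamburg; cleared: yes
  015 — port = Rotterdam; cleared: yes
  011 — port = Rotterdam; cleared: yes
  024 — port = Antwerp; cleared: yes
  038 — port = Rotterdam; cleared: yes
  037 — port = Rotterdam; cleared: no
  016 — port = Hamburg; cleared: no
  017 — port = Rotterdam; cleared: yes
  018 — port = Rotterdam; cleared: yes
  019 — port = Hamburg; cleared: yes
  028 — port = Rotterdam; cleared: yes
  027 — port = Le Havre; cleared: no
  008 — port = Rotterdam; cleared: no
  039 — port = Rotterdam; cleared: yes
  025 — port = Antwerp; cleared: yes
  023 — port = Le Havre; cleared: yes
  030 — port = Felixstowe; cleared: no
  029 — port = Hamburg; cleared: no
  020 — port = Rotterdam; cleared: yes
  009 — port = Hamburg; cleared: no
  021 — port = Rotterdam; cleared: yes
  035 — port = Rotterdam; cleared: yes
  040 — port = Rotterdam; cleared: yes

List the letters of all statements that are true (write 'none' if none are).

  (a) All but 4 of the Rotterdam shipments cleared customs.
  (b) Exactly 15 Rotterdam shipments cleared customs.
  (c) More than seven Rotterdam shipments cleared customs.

|A| = 19, |A ∩ B| = 16, |A ∖ B| = 3.
(a) |A ∖ B| = 4: fails.
(b) |A ∩ B| = 15: fails.
(c) |A ∩ B| > 7: holds.

(c)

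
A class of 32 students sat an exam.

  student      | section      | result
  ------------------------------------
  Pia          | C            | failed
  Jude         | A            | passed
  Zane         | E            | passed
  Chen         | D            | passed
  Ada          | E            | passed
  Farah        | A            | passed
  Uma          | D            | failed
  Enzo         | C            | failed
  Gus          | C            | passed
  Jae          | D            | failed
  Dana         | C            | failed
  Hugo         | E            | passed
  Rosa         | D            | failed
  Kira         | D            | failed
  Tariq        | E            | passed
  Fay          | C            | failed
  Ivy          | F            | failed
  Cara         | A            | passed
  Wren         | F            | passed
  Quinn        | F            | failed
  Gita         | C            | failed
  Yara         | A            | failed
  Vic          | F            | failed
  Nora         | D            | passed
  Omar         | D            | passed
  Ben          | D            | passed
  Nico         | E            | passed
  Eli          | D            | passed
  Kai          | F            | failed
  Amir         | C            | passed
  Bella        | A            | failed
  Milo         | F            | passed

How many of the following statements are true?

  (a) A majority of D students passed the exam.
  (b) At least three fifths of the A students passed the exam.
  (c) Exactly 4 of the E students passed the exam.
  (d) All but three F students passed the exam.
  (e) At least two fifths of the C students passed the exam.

(a) D: |A| = 9, |A ∩ B| = 5; needs |A ∩ B| > |A ∖ B| — true.
(b) A: |A| = 5, |A ∩ B| = 3; needs |A ∩ B| / |A| ≥ 3/5 — true.
(c) E: |A| = 5, |A ∩ B| = 5; needs |A ∩ B| = 4 — false.
(d) F: |A| = 6, |A ∩ B| = 2; needs |A ∖ B| = 3 — false.
(e) C: |A| = 7, |A ∩ B| = 2; needs |A ∩ B| / |A| ≥ 2/5 — false.

2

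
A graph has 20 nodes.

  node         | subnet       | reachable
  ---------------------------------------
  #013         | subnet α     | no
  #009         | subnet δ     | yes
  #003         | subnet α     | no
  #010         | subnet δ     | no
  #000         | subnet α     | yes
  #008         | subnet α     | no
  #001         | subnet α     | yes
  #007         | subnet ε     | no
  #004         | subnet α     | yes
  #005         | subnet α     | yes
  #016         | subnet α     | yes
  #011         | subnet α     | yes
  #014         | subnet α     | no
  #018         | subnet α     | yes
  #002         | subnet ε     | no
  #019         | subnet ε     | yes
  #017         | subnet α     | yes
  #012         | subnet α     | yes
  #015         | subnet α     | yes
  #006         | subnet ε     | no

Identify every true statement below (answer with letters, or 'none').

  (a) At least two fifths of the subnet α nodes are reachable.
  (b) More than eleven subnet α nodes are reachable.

|A| = 14, |A ∩ B| = 10, |A ∖ B| = 4.
(a) |A ∩ B| / |A| ≥ 2/5: holds.
(b) |A ∩ B| > 11: fails.

(a)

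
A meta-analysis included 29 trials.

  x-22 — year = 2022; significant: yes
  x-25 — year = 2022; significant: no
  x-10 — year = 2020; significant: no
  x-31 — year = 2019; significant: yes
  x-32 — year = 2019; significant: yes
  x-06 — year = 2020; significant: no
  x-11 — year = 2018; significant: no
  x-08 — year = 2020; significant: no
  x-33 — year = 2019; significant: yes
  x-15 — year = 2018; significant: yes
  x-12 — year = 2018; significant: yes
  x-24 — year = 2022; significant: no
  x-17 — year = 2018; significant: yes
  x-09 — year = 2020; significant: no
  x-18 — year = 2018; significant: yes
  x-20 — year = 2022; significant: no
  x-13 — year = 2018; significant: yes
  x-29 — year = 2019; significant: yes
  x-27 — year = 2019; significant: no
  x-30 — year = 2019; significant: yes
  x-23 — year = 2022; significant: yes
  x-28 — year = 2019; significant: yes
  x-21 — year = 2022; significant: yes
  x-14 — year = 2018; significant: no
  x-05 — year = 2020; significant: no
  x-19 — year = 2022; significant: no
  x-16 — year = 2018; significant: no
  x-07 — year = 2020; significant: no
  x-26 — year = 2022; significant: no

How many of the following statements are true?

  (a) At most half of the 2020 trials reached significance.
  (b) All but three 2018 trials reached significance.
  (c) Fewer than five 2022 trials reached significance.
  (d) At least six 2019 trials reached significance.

(a) 2020: |A| = 6, |A ∩ B| = 0; needs |A ∩ B| ≤ |A ∖ B| — true.
(b) 2018: |A| = 8, |A ∩ B| = 5; needs |A ∖ B| = 3 — true.
(c) 2022: |A| = 8, |A ∩ B| = 3; needs |A ∩ B| < 5 — true.
(d) 2019: |A| = 7, |A ∩ B| = 6; needs |A ∩ B| ≥ 6 — true.

4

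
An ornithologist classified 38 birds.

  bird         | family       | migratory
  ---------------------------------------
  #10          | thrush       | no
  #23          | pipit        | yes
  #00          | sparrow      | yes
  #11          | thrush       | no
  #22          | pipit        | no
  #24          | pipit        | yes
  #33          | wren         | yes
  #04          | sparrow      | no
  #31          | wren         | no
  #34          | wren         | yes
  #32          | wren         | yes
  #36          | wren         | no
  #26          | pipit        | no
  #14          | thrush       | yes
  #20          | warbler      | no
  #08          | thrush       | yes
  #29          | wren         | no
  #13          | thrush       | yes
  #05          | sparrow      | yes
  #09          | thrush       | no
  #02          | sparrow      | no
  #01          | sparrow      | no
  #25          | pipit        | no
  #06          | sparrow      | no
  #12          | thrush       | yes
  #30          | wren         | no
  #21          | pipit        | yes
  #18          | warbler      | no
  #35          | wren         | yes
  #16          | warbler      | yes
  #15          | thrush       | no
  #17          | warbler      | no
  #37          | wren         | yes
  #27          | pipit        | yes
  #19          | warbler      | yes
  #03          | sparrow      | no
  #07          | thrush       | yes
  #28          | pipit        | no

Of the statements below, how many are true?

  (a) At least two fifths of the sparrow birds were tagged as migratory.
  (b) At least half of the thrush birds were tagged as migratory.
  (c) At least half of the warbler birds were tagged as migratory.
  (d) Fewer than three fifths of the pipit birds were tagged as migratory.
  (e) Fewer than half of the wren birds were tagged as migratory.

(a) sparrow: |A| = 7, |A ∩ B| = 2; needs |A ∩ B| / |A| ≥ 2/5 — false.
(b) thrush: |A| = 9, |A ∩ B| = 5; needs |A ∩ B| ≥ |A ∖ B| — true.
(c) warbler: |A| = 5, |A ∩ B| = 2; needs |A ∩ B| ≥ |A ∖ B| — false.
(d) pipit: |A| = 8, |A ∩ B| = 4; needs |A ∩ B| / |A| < 3/5 — true.
(e) wren: |A| = 9, |A ∩ B| = 5; needs |A ∩ B| < |A ∖ B| — false.

2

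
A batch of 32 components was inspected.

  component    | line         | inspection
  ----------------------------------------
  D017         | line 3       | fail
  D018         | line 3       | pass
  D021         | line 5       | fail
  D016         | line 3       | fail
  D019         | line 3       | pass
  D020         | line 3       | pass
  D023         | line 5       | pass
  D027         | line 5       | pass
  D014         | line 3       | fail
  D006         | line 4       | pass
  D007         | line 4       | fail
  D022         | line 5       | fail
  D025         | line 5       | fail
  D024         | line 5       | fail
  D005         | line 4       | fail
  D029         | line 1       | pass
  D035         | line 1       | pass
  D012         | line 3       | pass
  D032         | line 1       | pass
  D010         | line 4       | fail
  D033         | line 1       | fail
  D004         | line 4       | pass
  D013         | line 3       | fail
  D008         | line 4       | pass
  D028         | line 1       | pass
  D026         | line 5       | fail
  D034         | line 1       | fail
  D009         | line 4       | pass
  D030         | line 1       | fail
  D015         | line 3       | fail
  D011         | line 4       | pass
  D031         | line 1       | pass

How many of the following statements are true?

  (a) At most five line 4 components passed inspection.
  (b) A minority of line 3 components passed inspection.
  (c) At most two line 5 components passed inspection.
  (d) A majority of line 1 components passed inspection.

(a) line 4: |A| = 8, |A ∩ B| = 5; needs |A ∩ B| ≤ 5 — true.
(b) line 3: |A| = 9, |A ∩ B| = 4; needs |A ∩ B| < |A ∖ B| — true.
(c) line 5: |A| = 7, |A ∩ B| = 2; needs |A ∩ B| ≤ 2 — true.
(d) line 1: |A| = 8, |A ∩ B| = 5; needs |A ∩ B| > |A ∖ B| — true.

4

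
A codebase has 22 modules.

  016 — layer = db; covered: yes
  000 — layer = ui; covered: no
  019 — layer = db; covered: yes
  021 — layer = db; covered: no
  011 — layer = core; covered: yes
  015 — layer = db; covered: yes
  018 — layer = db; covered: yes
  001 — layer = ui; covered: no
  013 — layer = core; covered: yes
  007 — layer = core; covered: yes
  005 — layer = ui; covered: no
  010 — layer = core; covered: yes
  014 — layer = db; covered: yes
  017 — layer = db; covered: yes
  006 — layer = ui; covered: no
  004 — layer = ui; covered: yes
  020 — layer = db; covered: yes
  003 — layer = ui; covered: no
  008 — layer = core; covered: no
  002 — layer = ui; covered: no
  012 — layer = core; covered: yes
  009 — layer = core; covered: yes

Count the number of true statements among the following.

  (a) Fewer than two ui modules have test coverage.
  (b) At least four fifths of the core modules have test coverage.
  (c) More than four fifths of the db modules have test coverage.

3

(a) ui: |A| = 7, |A ∩ B| = 1; needs |A ∩ B| < 2 — true.
(b) core: |A| = 7, |A ∩ B| = 6; needs |A ∩ B| / |A| ≥ 4/5 — true.
(c) db: |A| = 8, |A ∩ B| = 7; needs |A ∩ B| / |A| > 4/5 — true.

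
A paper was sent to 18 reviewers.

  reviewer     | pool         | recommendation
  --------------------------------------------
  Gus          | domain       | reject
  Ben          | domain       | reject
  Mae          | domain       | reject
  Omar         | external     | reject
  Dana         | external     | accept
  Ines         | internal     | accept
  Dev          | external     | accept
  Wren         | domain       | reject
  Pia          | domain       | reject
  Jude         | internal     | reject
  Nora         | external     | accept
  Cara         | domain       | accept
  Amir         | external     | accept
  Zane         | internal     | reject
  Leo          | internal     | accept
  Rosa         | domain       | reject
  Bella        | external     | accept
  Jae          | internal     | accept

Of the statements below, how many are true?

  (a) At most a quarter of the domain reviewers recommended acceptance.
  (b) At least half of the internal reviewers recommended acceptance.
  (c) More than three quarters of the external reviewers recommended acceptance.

(a) domain: |A| = 7, |A ∩ B| = 1; needs |A ∩ B| / |A| ≤ 1/4 — true.
(b) internal: |A| = 5, |A ∩ B| = 3; needs |A ∩ B| ≥ |A ∖ B| — true.
(c) external: |A| = 6, |A ∩ B| = 5; needs |A ∩ B| / |A| > 3/4 — true.

3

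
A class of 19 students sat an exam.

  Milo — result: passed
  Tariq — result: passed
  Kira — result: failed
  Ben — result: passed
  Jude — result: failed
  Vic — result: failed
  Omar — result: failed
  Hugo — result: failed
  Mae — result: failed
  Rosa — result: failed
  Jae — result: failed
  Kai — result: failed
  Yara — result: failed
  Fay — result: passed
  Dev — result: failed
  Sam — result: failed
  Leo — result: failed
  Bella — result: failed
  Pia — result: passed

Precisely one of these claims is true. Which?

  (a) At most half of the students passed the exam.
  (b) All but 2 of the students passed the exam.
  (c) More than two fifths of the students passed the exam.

(a)

|A| = 19, |A ∩ B| = 5, |A ∖ B| = 14.
(a) requires |A ∩ B| ≤ |A ∖ B|: true.
(b) requires |A ∖ B| = 2: false.
(c) requires |A ∩ B| / |A| > 2/5: false.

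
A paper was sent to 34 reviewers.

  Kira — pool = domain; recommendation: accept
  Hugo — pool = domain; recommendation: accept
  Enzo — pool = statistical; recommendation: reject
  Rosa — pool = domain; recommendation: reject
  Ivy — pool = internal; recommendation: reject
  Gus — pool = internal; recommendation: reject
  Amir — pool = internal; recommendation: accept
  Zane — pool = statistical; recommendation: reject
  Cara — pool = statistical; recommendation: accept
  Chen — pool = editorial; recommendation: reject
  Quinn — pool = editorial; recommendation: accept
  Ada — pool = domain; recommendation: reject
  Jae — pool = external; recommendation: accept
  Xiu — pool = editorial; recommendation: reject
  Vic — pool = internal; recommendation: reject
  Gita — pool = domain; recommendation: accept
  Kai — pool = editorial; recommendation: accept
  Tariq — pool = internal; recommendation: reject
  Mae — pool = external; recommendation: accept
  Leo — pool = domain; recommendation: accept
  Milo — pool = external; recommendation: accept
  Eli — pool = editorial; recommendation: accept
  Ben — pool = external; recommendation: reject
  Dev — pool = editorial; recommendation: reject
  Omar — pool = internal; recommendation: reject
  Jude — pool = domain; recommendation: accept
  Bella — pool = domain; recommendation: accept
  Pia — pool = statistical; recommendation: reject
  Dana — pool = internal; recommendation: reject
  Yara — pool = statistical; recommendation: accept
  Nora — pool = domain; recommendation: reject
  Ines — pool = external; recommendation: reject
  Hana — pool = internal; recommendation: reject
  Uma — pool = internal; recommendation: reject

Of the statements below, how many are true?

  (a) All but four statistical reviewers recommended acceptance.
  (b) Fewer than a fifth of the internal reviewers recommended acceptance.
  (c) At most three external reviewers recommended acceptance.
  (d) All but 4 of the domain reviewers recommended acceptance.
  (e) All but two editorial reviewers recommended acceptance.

(a) statistical: |A| = 5, |A ∩ B| = 2; needs |A ∖ B| = 4 — false.
(b) internal: |A| = 9, |A ∩ B| = 1; needs |A ∩ B| / |A| < 1/5 — true.
(c) external: |A| = 5, |A ∩ B| = 3; needs |A ∩ B| ≤ 3 — true.
(d) domain: |A| = 9, |A ∩ B| = 6; needs |A ∖ B| = 4 — false.
(e) editorial: |A| = 6, |A ∩ B| = 3; needs |A ∖ B| = 2 — false.

2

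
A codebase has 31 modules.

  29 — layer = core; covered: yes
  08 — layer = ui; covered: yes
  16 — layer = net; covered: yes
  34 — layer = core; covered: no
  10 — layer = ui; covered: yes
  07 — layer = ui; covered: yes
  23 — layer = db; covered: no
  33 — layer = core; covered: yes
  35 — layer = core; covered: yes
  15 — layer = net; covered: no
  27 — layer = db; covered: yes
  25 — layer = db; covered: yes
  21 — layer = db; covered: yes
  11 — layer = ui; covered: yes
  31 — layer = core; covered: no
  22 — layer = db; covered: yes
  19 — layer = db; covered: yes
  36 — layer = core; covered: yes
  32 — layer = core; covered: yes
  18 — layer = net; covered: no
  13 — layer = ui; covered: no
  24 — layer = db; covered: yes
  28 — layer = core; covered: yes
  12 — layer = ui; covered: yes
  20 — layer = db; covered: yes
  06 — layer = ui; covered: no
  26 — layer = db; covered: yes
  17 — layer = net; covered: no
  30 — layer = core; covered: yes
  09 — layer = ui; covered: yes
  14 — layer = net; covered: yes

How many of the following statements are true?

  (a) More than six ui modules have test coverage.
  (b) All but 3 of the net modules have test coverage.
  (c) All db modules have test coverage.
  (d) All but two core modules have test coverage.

(a) ui: |A| = 8, |A ∩ B| = 6; needs |A ∩ B| > 6 — false.
(b) net: |A| = 5, |A ∩ B| = 2; needs |A ∖ B| = 3 — true.
(c) db: |A| = 9, |A ∩ B| = 8; needs A ⊆ B, i.e. every element of A is in B (|A ∖ B| = 0) — false.
(d) core: |A| = 9, |A ∩ B| = 7; needs |A ∖ B| = 2 — true.

2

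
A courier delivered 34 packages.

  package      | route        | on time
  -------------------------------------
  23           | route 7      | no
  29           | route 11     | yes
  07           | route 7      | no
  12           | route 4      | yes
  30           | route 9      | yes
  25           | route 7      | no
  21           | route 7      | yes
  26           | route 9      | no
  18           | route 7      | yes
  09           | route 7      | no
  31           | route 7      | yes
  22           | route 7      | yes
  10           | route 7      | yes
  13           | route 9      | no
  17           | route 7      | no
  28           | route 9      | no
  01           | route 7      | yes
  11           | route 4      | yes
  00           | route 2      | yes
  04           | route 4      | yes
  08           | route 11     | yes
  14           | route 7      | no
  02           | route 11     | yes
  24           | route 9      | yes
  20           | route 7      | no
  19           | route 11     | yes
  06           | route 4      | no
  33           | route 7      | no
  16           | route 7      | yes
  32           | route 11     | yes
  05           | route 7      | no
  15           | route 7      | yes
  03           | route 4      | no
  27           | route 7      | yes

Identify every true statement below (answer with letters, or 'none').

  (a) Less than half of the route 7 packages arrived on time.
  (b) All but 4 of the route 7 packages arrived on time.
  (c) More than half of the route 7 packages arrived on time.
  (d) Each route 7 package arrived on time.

|A| = 18, |A ∩ B| = 9, |A ∖ B| = 9.
(a) |A ∩ B| < |A ∖ B|: fails.
(b) |A ∖ B| = 4: fails.
(c) |A ∩ B| > |A ∖ B|: fails.
(d) A ⊆ B, i.e. every element of A is in B (|A ∖ B| = 0): fails.

none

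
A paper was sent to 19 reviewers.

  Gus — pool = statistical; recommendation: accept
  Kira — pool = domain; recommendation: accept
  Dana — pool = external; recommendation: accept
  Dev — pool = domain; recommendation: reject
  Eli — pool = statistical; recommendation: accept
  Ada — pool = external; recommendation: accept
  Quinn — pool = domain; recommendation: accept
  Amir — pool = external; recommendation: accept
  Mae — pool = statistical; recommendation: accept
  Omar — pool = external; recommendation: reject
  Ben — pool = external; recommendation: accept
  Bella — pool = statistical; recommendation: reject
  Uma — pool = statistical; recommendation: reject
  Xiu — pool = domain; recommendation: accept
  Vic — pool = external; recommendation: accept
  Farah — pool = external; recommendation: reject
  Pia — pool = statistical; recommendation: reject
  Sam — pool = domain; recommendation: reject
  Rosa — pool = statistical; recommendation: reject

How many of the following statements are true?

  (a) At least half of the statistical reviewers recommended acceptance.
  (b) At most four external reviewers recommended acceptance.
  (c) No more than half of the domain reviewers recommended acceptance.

(a) statistical: |A| = 7, |A ∩ B| = 3; needs |A ∩ B| ≥ |A ∖ B| — false.
(b) external: |A| = 7, |A ∩ B| = 5; needs |A ∩ B| ≤ 4 — false.
(c) domain: |A| = 5, |A ∩ B| = 3; needs |A ∩ B| ≤ |A ∖ B| — false.

0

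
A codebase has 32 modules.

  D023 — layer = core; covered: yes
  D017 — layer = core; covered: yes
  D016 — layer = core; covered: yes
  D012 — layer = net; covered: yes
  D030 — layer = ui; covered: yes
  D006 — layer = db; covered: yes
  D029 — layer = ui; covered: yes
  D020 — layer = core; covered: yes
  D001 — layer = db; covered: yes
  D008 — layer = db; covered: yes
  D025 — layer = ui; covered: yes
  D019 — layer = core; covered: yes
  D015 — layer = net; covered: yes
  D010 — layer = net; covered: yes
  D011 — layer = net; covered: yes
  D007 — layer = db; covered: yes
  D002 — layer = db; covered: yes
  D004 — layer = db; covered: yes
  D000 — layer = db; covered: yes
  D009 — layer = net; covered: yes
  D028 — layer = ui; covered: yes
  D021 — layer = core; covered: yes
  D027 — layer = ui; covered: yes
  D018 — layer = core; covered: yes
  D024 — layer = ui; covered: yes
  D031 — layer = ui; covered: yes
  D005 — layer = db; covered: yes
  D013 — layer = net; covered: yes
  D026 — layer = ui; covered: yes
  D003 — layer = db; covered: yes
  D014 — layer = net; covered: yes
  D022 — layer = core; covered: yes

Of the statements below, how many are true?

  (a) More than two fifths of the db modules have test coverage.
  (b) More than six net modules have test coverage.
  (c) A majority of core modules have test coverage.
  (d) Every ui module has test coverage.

(a) db: |A| = 9, |A ∩ B| = 9; needs |A ∩ B| / |A| > 2/5 — true.
(b) net: |A| = 7, |A ∩ B| = 7; needs |A ∩ B| > 6 — true.
(c) core: |A| = 8, |A ∩ B| = 8; needs |A ∩ B| > |A ∖ B| — true.
(d) ui: |A| = 8, |A ∩ B| = 8; needs A ⊆ B, i.e. every element of A is in B (|A ∖ B| = 0) — true.

4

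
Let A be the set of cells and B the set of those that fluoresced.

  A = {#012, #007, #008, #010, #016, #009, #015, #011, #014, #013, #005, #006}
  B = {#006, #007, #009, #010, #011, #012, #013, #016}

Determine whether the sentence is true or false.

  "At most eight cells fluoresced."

True

Truth condition: |A ∩ B| ≤ 8.
A (the restrictor) = {#012, #007, #008, #010, #016, #009, #015, #011, #014, #013, #005, #006}, |A| = 12.
A ∩ B = {#012, #007, #010, #016, #009, #011, #013, #006}, so |A ∩ B| = 8.
|A ∩ B| = 8, so the statement is true.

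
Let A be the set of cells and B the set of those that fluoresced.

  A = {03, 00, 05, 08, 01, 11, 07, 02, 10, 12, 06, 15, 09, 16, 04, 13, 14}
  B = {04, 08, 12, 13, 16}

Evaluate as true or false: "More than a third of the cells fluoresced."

False

Truth condition: |A ∩ B| / |A| > 1/3.
|A| = 17, |A ∩ B| = 5, |A ∖ B| = 12.
|A ∩ B|/|A| = 5/17, so the statement is false.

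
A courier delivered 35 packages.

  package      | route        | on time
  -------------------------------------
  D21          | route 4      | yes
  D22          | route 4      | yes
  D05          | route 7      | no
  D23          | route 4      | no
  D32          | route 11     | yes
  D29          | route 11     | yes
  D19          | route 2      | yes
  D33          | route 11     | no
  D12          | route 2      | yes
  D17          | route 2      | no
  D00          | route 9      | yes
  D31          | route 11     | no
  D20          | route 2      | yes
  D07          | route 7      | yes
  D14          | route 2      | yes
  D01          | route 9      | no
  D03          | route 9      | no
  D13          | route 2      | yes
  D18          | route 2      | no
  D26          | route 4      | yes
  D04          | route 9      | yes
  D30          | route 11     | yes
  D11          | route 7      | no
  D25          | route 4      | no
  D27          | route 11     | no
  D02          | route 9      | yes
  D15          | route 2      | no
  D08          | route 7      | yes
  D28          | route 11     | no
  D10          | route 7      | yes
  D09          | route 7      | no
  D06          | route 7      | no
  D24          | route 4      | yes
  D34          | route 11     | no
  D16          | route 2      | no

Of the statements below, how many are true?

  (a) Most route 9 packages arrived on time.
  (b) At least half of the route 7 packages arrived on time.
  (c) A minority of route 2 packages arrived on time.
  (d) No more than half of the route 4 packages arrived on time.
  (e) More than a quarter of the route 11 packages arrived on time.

(a) route 9: |A| = 5, |A ∩ B| = 3; needs |A ∩ B| > |A ∖ B| — true.
(b) route 7: |A| = 7, |A ∩ B| = 3; needs |A ∩ B| ≥ |A ∖ B| — false.
(c) route 2: |A| = 9, |A ∩ B| = 5; needs |A ∩ B| < |A ∖ B| — false.
(d) route 4: |A| = 6, |A ∩ B| = 4; needs |A ∩ B| ≤ |A ∖ B| — false.
(e) route 11: |A| = 8, |A ∩ B| = 3; needs |A ∩ B| / |A| > 1/4 — true.

2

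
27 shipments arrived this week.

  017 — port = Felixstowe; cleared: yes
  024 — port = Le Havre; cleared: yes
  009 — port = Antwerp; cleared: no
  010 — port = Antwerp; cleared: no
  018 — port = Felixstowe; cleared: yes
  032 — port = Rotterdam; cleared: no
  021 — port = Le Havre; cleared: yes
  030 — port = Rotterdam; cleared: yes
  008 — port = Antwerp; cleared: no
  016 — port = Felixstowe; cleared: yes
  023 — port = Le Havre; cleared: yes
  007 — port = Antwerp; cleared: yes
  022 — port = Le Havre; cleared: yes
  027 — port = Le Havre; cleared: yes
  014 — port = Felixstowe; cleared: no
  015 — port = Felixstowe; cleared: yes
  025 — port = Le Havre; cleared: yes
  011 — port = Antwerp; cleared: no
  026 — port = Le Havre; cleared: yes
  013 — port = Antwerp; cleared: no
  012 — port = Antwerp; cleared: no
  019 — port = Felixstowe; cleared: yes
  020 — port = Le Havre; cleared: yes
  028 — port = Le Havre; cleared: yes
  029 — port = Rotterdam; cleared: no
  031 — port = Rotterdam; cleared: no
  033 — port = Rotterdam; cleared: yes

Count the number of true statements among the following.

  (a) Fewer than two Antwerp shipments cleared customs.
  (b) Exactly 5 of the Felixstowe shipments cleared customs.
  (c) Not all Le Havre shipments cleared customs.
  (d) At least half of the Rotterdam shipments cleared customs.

2

(a) Antwerp: |A| = 7, |A ∩ B| = 1; needs |A ∩ B| < 2 — true.
(b) Felixstowe: |A| = 6, |A ∩ B| = 5; needs |A ∩ B| = 5 — true.
(c) Le Havre: |A| = 9, |A ∩ B| = 9; needs A ⊄ B (|A ∖ B| ≥ 1) — false.
(d) Rotterdam: |A| = 5, |A ∩ B| = 2; needs |A ∩ B| ≥ |A ∖ B| — false.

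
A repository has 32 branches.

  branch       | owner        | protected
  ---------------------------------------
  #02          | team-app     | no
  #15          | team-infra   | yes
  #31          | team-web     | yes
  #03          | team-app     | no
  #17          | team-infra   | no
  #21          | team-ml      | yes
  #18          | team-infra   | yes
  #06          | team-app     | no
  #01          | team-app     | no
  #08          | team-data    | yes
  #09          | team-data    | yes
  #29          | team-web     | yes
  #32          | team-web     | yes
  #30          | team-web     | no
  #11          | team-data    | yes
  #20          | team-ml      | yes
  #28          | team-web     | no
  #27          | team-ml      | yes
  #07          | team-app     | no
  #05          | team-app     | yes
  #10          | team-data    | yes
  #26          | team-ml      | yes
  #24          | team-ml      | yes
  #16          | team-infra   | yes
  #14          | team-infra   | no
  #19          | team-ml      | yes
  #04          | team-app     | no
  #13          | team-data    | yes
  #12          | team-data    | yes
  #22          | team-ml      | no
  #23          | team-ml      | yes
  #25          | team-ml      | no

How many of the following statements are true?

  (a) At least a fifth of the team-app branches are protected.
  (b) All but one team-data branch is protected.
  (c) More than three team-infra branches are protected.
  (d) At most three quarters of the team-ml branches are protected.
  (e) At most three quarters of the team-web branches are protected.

(a) team-app: |A| = 7, |A ∩ B| = 1; needs |A ∩ B| / |A| ≥ 1/5 — false.
(b) team-data: |A| = 6, |A ∩ B| = 6; needs |A ∖ B| = 1 — false.
(c) team-infra: |A| = 5, |A ∩ B| = 3; needs |A ∩ B| > 3 — false.
(d) team-ml: |A| = 9, |A ∩ B| = 7; needs |A ∩ B| / |A| ≤ 3/4 — false.
(e) team-web: |A| = 5, |A ∩ B| = 3; needs |A ∩ B| / |A| ≤ 3/4 — true.

1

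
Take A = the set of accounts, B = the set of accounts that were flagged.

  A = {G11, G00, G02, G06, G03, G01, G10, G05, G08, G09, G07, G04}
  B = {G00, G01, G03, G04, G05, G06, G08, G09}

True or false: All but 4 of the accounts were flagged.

True

'All but 4 of the accounts were flagged' holds iff |A ∖ B| = 4.
A (the restrictor) = {G11, G00, G02, G06, G03, G01, G10, G05, G08, G09, G07, G04}, |A| = 12.
A ∖ B = {G11, G02, G10, G07}, so |A ∖ B| = 4.
|A ∖ B| = 4, so the statement is true.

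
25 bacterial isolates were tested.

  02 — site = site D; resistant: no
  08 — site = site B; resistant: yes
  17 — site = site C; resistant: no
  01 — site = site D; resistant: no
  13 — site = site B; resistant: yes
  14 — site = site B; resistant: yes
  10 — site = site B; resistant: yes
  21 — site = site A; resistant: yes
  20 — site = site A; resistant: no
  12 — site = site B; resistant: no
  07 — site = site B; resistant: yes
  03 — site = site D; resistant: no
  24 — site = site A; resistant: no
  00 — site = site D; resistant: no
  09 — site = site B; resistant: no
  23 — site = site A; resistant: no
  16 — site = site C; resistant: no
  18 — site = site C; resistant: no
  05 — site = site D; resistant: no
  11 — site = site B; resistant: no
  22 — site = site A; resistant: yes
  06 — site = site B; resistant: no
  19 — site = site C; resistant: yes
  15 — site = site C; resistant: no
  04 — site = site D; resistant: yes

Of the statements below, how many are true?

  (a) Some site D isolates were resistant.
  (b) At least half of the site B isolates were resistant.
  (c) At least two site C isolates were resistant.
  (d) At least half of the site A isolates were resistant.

2

(a) site D: |A| = 6, |A ∩ B| = 1; needs A ∩ B ≠ ∅ (|A ∩ B| ≥ 1) — true.
(b) site B: |A| = 9, |A ∩ B| = 5; needs |A ∩ B| ≥ |A ∖ B| — true.
(c) site C: |A| = 5, |A ∩ B| = 1; needs |A ∩ B| ≥ 2 — false.
(d) site A: |A| = 5, |A ∩ B| = 2; needs |A ∩ B| ≥ |A ∖ B| — false.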